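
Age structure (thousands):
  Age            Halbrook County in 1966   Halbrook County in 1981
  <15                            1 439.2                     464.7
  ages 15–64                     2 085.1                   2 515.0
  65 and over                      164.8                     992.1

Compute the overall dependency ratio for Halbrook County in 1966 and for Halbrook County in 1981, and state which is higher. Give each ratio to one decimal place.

Halbrook County in 1966: (1 439.2 + 164.8) / 2 085.1 × 100 = 1 604.0 / 2 085.1 × 100 = 76.9
Halbrook County in 1981: (464.7 + 992.1) / 2 515.0 × 100 = 1 456.8 / 2 515.0 × 100 = 57.9

Halbrook County in 1966: 76.9
Halbrook County in 1981: 57.9
Higher: Halbrook County in 1966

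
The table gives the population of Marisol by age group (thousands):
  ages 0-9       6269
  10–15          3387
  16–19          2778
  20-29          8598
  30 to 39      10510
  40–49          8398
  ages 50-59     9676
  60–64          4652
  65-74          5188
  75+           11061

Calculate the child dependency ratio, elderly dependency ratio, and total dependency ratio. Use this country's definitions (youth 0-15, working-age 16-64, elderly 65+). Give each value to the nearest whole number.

0–15: 6269 + 3387 = 9656
16–64: 2778 + 8598 + 10510 + 8398 + 9676 + 4652 = 44612
65+: 5188 + 11061 = 16249
Youth dependency ratio = 9656 / 44612 × 100 = 22
Old-age dependency ratio = 16249 / 44612 × 100 = 36
Total dependency ratio = (9656 + 16249) / 44612 × 100 = 25905 / 44612 × 100 = 58

Youth dependency ratio: 22
Old-age dependency ratio: 36
Total dependency ratio: 58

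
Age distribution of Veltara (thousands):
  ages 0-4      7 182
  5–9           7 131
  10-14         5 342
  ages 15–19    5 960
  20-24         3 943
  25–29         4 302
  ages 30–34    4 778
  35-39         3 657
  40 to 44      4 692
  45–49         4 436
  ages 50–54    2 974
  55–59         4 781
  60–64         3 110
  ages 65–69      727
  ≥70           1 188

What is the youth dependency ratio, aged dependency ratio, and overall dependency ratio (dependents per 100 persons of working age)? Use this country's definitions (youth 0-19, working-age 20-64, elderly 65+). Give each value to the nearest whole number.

Youth dependency ratio: 70
Old-age dependency ratio: 5
Total dependency ratio: 75

0–19: 7 182 + 7 131 + 5 342 + 5 960 = 25 615
20–64: 3 943 + 4 302 + 4 778 + 3 657 + 4 692 + 4 436 + 2 974 + 4 781 + 3 110 = 36 673
65+: 727 + 1 188 = 1 915
Youth dependency ratio = 25 615 / 36 673 × 100 = 70
Old-age dependency ratio = 1 915 / 36 673 × 100 = 5
Total dependency ratio = (25 615 + 1 915) / 36 673 × 100 = 27 530 / 36 673 × 100 = 75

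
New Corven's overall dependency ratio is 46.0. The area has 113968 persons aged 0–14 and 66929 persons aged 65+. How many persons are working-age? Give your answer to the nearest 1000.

Total dependency ratio = (youth + elderly) / working-age × 100
46.0 = (113968 + 66929) / W × 100
⇒ 393000

Working-age: 393000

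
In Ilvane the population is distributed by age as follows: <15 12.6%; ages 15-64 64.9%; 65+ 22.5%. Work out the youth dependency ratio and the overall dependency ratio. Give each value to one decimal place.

Youth dependency ratio: 19.4
Total dependency ratio: 54.1

Youth dependency ratio = 12.6 / 64.9 × 100 = 19.4
Total dependency ratio = (12.6 + 22.5) / 64.9 × 100 = 35.1 / 64.9 × 100 = 54.1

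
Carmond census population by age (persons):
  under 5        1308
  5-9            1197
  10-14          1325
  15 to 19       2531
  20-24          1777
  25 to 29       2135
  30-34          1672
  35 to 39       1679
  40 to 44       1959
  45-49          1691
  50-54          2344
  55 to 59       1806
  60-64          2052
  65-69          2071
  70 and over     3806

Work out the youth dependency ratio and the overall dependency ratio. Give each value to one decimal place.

0–14: 1308 + 1197 + 1325 = 3830
15–64: 2531 + 1777 + 2135 + 1672 + 1679 + 1959 + 1691 + 2344 + 1806 + 2052 = 19646
65+: 2071 + 3806 = 5877
Youth dependency ratio = 3830 / 19646 × 100 = 19.5
Total dependency ratio = (3830 + 5877) / 19646 × 100 = 9707 / 19646 × 100 = 49.4

Youth dependency ratio: 19.5
Total dependency ratio: 49.4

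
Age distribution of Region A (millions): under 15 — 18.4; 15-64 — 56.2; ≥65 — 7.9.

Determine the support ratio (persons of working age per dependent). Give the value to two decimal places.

Support ratio = 56.2 / (18.4 + 7.9) = 56.2 / 26.3 = 2.14

Support ratio: 2.14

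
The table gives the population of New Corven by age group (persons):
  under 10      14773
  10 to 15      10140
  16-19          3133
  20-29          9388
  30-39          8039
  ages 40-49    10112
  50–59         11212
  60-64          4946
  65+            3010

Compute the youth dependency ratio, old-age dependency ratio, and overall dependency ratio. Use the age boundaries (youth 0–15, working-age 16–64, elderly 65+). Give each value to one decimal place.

Youth dependency ratio: 53.2
Old-age dependency ratio: 6.4
Total dependency ratio: 59.6

0–15: 14773 + 10140 = 24913
16–64: 3133 + 9388 + 8039 + 10112 + 11212 + 4946 = 46830
65+: 3010
Youth dependency ratio = 24913 / 46830 × 100 = 53.2
Old-age dependency ratio = 3010 / 46830 × 100 = 6.4
Total dependency ratio = (24913 + 3010) / 46830 × 100 = 27923 / 46830 × 100 = 59.6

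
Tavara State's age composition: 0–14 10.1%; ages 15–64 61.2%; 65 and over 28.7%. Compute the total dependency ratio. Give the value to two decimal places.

Total dependency ratio: 63.40

Total dependency ratio = (10.1 + 28.7) / 61.2 × 100 = 38.8 / 61.2 × 100 = 63.40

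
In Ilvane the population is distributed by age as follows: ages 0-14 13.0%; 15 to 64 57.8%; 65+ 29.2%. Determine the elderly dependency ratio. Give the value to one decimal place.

Old-age dependency ratio: 50.5

Old-age dependency ratio = 29.2 / 57.8 × 100 = 50.5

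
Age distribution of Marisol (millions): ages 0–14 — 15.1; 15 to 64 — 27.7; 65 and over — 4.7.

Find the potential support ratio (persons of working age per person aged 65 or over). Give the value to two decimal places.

Potential support ratio = 27.7 / 4.7 = 5.89

Potential support ratio: 5.89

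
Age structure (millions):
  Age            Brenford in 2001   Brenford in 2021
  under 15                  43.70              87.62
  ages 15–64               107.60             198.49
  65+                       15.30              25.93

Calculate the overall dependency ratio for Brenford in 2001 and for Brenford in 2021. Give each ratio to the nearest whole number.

Brenford in 2001: (43.70 + 15.30) / 107.60 × 100 = 59.00 / 107.60 × 100 = 55
Brenford in 2021: (87.62 + 25.93) / 198.49 × 100 = 113.55 / 198.49 × 100 = 57

Brenford in 2001: 55
Brenford in 2021: 57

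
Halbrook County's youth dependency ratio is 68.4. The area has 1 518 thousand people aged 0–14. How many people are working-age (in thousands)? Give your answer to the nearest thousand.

Youth dependency ratio = youth / working-age × 100
68.4 = 1 518 / W × 100
⇒ 2 219

Working-age: 2 219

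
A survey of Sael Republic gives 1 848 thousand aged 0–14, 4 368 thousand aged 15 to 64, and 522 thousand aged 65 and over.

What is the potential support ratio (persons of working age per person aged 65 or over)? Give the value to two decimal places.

Potential support ratio = 4 368 / 522 = 8.37

Potential support ratio: 8.37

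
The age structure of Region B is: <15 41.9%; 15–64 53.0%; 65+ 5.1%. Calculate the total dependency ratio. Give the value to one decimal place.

Total dependency ratio: 88.7

Total dependency ratio = (41.9 + 5.1) / 53.0 × 100 = 47.0 / 53.0 × 100 = 88.7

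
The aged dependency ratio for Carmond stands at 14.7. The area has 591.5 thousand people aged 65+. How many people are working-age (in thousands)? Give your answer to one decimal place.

Working-age: 4 023.8

Old-age dependency ratio = elderly / working-age × 100
14.7 = 591.5 / W × 100
⇒ 4 023.8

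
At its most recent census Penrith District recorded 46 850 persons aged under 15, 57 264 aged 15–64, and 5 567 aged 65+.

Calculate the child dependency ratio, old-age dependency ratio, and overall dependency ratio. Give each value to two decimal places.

Youth dependency ratio: 81.81
Old-age dependency ratio: 9.72
Total dependency ratio: 91.54

Youth dependency ratio = 46 850 / 57 264 × 100 = 81.81
Old-age dependency ratio = 5 567 / 57 264 × 100 = 9.72
Total dependency ratio = (46 850 + 5 567) / 57 264 × 100 = 52 417 / 57 264 × 100 = 91.54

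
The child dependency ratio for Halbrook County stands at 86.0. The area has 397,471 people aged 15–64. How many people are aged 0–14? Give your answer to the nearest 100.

Youth dependency ratio = youth / working-age × 100
86.0 = Y / 397,471 × 100
⇒ 341,800

Aged 0–14: 341,800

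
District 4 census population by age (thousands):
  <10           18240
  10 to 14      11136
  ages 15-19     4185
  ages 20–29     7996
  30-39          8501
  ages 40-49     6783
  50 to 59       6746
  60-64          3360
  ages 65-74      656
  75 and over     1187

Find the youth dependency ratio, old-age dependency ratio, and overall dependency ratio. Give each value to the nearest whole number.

0–14: 18240 + 11136 = 29376
15–64: 4185 + 7996 + 8501 + 6783 + 6746 + 3360 = 37571
65+: 656 + 1187 = 1843
Youth dependency ratio = 29376 / 37571 × 100 = 78
Old-age dependency ratio = 1843 / 37571 × 100 = 5
Total dependency ratio = (29376 + 1843) / 37571 × 100 = 31219 / 37571 × 100 = 83

Youth dependency ratio: 78
Old-age dependency ratio: 5
Total dependency ratio: 83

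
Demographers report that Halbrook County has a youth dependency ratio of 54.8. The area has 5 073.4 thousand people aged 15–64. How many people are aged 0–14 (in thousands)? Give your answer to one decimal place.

Youth dependency ratio = youth / working-age × 100
54.8 = Y / 5 073.4 × 100
⇒ 2 780.2

Aged 0–14: 2 780.2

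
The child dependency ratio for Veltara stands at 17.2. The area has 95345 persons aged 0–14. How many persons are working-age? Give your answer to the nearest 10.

Youth dependency ratio = youth / working-age × 100
17.2 = 95345 / W × 100
⇒ 554330

Working-age: 554330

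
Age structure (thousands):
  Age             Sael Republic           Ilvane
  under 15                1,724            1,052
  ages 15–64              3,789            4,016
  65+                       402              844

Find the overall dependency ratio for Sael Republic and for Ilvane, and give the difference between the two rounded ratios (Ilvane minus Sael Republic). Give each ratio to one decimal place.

Sael Republic: (1,724 + 402) / 3,789 × 100 = 2,126 / 3,789 × 100 = 56.1
Ilvane: (1,052 + 844) / 4,016 × 100 = 1,896 / 4,016 × 100 = 47.2

Sael Republic: 56.1
Ilvane: 47.2
Difference: -8.9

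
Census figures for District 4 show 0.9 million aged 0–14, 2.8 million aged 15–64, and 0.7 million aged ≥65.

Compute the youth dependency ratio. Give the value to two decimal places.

Youth dependency ratio = 0.9 / 2.8 × 100 = 32.14

Youth dependency ratio: 32.14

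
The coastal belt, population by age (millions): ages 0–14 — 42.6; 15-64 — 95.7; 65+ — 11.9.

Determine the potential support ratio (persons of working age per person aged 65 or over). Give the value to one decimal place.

Potential support ratio: 8.0

Potential support ratio = 95.7 / 11.9 = 8.0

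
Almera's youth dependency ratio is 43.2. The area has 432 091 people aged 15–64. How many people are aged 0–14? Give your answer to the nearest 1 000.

Aged 0–14: 187 000

Youth dependency ratio = youth / working-age × 100
43.2 = Y / 432 091 × 100
⇒ 187 000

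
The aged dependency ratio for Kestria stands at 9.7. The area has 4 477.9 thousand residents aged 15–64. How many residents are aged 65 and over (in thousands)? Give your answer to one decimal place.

Old-age dependency ratio = elderly / working-age × 100
9.7 = E / 4 477.9 × 100
⇒ 434.4

Aged 65 and over: 434.4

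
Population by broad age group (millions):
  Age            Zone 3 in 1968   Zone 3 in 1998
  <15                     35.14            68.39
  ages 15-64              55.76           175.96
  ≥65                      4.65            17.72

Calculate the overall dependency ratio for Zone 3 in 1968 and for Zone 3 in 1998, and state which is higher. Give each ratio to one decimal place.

Zone 3 in 1968: 71.4
Zone 3 in 1998: 48.9
Higher: Zone 3 in 1968

Zone 3 in 1968: (35.14 + 4.65) / 55.76 × 100 = 39.79 / 55.76 × 100 = 71.4
Zone 3 in 1998: (68.39 + 17.72) / 175.96 × 100 = 86.11 / 175.96 × 100 = 48.9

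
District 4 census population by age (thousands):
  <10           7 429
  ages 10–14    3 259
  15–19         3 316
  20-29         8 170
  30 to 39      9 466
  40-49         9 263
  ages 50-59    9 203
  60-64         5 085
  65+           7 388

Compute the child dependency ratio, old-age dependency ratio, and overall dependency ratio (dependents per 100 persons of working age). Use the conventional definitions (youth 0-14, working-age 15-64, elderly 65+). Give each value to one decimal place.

0–14: 7 429 + 3 259 = 10 688
15–64: 3 316 + 8 170 + 9 466 + 9 263 + 9 203 + 5 085 = 44 503
65+: 7 388
Youth dependency ratio = 10 688 / 44 503 × 100 = 24.0
Old-age dependency ratio = 7 388 / 44 503 × 100 = 16.6
Total dependency ratio = (10 688 + 7 388) / 44 503 × 100 = 18 076 / 44 503 × 100 = 40.6

Youth dependency ratio: 24.0
Old-age dependency ratio: 16.6
Total dependency ratio: 40.6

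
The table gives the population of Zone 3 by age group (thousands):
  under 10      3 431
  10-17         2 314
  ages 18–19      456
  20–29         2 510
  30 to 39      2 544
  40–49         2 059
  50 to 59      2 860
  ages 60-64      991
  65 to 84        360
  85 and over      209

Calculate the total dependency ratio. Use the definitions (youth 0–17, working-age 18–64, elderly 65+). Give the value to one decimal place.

Total dependency ratio: 55.3

0–17: 3 431 + 2 314 = 5 745
18–64: 456 + 2 510 + 2 544 + 2 059 + 2 860 + 991 = 11 420
65+: 360 + 209 = 569
Total dependency ratio = (5 745 + 569) / 11 420 × 100 = 6 314 / 11 420 × 100 = 55.3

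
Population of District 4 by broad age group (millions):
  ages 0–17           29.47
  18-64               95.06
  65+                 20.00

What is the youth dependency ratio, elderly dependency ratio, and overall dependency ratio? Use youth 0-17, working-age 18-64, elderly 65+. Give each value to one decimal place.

Youth dependency ratio: 31.0
Old-age dependency ratio: 21.0
Total dependency ratio: 52.0

Youth dependency ratio = 29.47 / 95.06 × 100 = 31.0
Old-age dependency ratio = 20.00 / 95.06 × 100 = 21.0
Total dependency ratio = (29.47 + 20.00) / 95.06 × 100 = 49.47 / 95.06 × 100 = 52.0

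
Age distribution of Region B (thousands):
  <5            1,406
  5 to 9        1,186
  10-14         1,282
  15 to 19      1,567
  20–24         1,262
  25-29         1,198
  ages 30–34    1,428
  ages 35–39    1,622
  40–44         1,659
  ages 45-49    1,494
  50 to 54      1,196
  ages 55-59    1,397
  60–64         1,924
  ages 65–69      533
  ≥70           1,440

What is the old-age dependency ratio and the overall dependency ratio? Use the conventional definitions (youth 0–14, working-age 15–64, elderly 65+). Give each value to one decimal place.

0–14: 1,406 + 1,186 + 1,282 = 3,874
15–64: 1,567 + 1,262 + 1,198 + 1,428 + 1,622 + 1,659 + 1,494 + 1,196 + 1,397 + 1,924 = 14,747
65+: 533 + 1,440 = 1,973
Old-age dependency ratio = 1,973 / 14,747 × 100 = 13.4
Total dependency ratio = (3,874 + 1,973) / 14,747 × 100 = 5,847 / 14,747 × 100 = 39.6

Old-age dependency ratio: 13.4
Total dependency ratio: 39.6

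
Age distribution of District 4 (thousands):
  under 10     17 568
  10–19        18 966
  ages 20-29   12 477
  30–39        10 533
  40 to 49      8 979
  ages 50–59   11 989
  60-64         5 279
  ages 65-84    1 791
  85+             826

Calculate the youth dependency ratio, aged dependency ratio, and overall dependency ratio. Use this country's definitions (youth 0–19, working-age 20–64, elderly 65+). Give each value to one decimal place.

Youth dependency ratio: 74.2
Old-age dependency ratio: 5.3
Total dependency ratio: 79.5

0–19: 17 568 + 18 966 = 36 534
20–64: 12 477 + 10 533 + 8 979 + 11 989 + 5 279 = 49 257
65+: 1 791 + 826 = 2 617
Youth dependency ratio = 36 534 / 49 257 × 100 = 74.2
Old-age dependency ratio = 2 617 / 49 257 × 100 = 5.3
Total dependency ratio = (36 534 + 2 617) / 49 257 × 100 = 39 151 / 49 257 × 100 = 79.5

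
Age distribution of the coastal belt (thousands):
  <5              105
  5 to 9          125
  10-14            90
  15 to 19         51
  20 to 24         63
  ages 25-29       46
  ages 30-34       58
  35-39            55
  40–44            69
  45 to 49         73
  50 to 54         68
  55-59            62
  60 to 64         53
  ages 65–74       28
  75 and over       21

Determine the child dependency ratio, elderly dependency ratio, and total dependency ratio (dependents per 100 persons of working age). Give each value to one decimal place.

0–14: 105 + 125 + 90 = 320
15–64: 51 + 63 + 46 + 58 + 55 + 69 + 73 + 68 + 62 + 53 = 598
65+: 28 + 21 = 49
Youth dependency ratio = 320 / 598 × 100 = 53.5
Old-age dependency ratio = 49 / 598 × 100 = 8.2
Total dependency ratio = (320 + 49) / 598 × 100 = 369 / 598 × 100 = 61.7

Youth dependency ratio: 53.5
Old-age dependency ratio: 8.2
Total dependency ratio: 61.7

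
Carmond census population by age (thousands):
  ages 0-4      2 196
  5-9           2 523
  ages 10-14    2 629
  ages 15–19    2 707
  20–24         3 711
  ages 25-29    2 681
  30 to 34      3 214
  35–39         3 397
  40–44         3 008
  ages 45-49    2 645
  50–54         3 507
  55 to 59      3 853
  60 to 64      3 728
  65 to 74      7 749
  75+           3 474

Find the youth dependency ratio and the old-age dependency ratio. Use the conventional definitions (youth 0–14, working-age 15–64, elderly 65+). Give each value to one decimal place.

Youth dependency ratio: 22.6
Old-age dependency ratio: 34.6

0–14: 2 196 + 2 523 + 2 629 = 7 348
15–64: 2 707 + 3 711 + 2 681 + 3 214 + 3 397 + 3 008 + 2 645 + 3 507 + 3 853 + 3 728 = 32 451
65+: 7 749 + 3 474 = 11 223
Youth dependency ratio = 7 348 / 32 451 × 100 = 22.6
Old-age dependency ratio = 11 223 / 32 451 × 100 = 34.6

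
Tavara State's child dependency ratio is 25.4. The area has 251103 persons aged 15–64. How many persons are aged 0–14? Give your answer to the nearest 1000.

Aged 0–14: 64000

Youth dependency ratio = youth / working-age × 100
25.4 = Y / 251103 × 100
⇒ 64000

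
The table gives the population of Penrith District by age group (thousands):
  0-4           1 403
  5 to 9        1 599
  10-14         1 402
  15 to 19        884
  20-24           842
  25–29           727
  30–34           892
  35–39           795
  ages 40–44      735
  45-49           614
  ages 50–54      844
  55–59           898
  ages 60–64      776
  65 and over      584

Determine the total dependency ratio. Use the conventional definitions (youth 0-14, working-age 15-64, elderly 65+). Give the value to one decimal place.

Total dependency ratio: 62.3

0–14: 1 403 + 1 599 + 1 402 = 4 404
15–64: 884 + 842 + 727 + 892 + 795 + 735 + 614 + 844 + 898 + 776 = 8 007
65+: 584
Total dependency ratio = (4 404 + 584) / 8 007 × 100 = 4 988 / 8 007 × 100 = 62.3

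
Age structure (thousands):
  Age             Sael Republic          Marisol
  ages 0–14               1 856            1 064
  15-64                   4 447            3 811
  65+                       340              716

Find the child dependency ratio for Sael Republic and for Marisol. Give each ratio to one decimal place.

Sael Republic: 1 856 / 4 447 × 100 = 41.7
Marisol: 1 064 / 3 811 × 100 = 27.9

Sael Republic: 41.7
Marisol: 27.9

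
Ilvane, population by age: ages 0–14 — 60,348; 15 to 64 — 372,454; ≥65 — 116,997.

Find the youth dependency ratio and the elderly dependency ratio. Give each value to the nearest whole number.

Youth dependency ratio = 60,348 / 372,454 × 100 = 16
Old-age dependency ratio = 116,997 / 372,454 × 100 = 31

Youth dependency ratio: 16
Old-age dependency ratio: 31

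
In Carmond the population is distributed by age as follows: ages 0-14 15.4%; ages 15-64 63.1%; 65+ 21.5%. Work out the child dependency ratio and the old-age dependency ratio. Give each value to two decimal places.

Youth dependency ratio: 24.41
Old-age dependency ratio: 34.07

Youth dependency ratio = 15.4 / 63.1 × 100 = 24.41
Old-age dependency ratio = 21.5 / 63.1 × 100 = 34.07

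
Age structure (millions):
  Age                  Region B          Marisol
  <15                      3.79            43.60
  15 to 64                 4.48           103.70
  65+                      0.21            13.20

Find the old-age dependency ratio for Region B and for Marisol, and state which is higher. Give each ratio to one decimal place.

Region B: 0.21 / 4.48 × 100 = 4.7
Marisol: 13.20 / 103.70 × 100 = 12.7

Region B: 4.7
Marisol: 12.7
Higher: Marisol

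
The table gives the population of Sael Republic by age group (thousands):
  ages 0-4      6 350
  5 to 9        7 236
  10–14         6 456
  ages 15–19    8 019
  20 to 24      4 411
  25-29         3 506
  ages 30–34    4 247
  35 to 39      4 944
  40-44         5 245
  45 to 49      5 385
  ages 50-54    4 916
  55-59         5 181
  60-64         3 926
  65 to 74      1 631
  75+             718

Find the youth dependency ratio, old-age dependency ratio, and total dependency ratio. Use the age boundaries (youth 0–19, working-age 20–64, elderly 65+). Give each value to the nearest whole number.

0–19: 6 350 + 7 236 + 6 456 + 8 019 = 28 061
20–64: 4 411 + 3 506 + 4 247 + 4 944 + 5 245 + 5 385 + 4 916 + 5 181 + 3 926 = 41 761
65+: 1 631 + 718 = 2 349
Youth dependency ratio = 28 061 / 41 761 × 100 = 67
Old-age dependency ratio = 2 349 / 41 761 × 100 = 6
Total dependency ratio = (28 061 + 2 349) / 41 761 × 100 = 30 410 / 41 761 × 100 = 73

Youth dependency ratio: 67
Old-age dependency ratio: 6
Total dependency ratio: 73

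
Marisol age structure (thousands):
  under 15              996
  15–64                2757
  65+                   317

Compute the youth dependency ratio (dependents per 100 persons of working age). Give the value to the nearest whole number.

Youth dependency ratio = 996 / 2757 × 100 = 36

Youth dependency ratio: 36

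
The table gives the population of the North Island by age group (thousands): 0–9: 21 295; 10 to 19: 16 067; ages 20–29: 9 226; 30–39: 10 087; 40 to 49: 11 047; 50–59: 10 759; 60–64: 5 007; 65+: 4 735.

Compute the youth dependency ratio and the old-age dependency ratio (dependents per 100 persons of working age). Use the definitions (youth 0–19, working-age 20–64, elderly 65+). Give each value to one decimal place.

Youth dependency ratio: 81.0
Old-age dependency ratio: 10.3

0–19: 21 295 + 16 067 = 37 362
20–64: 9 226 + 10 087 + 11 047 + 10 759 + 5 007 = 46 126
65+: 4 735
Youth dependency ratio = 37 362 / 46 126 × 100 = 81.0
Old-age dependency ratio = 4 735 / 46 126 × 100 = 10.3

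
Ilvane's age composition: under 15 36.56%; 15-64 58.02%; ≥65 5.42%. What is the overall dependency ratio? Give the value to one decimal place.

Total dependency ratio: 72.4

Total dependency ratio = (36.56 + 5.42) / 58.02 × 100 = 41.98 / 58.02 × 100 = 72.4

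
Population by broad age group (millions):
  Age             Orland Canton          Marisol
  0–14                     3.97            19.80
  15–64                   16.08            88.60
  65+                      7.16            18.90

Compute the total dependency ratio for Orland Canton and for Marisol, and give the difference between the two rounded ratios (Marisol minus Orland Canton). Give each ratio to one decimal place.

Orland Canton: (3.97 + 7.16) / 16.08 × 100 = 11.13 / 16.08 × 100 = 69.2
Marisol: (19.80 + 18.90) / 88.60 × 100 = 38.70 / 88.60 × 100 = 43.7

Orland Canton: 69.2
Marisol: 43.7
Difference: -25.5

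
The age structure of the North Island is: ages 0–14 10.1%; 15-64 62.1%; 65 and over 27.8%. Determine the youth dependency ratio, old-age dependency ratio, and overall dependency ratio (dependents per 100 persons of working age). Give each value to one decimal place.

Youth dependency ratio: 16.3
Old-age dependency ratio: 44.8
Total dependency ratio: 61.0

Youth dependency ratio = 10.1 / 62.1 × 100 = 16.3
Old-age dependency ratio = 27.8 / 62.1 × 100 = 44.8
Total dependency ratio = (10.1 + 27.8) / 62.1 × 100 = 37.9 / 62.1 × 100 = 61.0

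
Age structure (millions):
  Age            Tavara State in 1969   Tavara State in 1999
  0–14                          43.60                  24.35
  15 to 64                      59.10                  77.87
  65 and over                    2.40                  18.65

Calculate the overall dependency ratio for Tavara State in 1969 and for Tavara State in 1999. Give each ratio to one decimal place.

Tavara State in 1969: 77.8
Tavara State in 1999: 55.2

Tavara State in 1969: (43.60 + 2.40) / 59.10 × 100 = 46.00 / 59.10 × 100 = 77.8
Tavara State in 1999: (24.35 + 18.65) / 77.87 × 100 = 43.00 / 77.87 × 100 = 55.2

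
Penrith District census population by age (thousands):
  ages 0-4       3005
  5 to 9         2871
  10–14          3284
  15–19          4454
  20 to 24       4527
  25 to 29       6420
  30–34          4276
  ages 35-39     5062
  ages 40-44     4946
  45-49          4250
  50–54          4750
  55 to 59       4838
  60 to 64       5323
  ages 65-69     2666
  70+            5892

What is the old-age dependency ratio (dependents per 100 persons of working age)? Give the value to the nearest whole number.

0–14: 3005 + 2871 + 3284 = 9160
15–64: 4454 + 4527 + 6420 + 4276 + 5062 + 4946 + 4250 + 4750 + 4838 + 5323 = 48846
65+: 2666 + 5892 = 8558
Old-age dependency ratio = 8558 / 48846 × 100 = 18

Old-age dependency ratio: 18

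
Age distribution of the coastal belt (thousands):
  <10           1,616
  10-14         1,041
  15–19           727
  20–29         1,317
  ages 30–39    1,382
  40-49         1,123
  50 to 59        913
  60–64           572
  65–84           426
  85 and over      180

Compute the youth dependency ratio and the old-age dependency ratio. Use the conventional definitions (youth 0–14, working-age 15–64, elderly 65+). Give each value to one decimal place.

Youth dependency ratio: 44.0
Old-age dependency ratio: 10.0

0–14: 1,616 + 1,041 = 2,657
15–64: 727 + 1,317 + 1,382 + 1,123 + 913 + 572 = 6,034
65+: 426 + 180 = 606
Youth dependency ratio = 2,657 / 6,034 × 100 = 44.0
Old-age dependency ratio = 606 / 6,034 × 100 = 10.0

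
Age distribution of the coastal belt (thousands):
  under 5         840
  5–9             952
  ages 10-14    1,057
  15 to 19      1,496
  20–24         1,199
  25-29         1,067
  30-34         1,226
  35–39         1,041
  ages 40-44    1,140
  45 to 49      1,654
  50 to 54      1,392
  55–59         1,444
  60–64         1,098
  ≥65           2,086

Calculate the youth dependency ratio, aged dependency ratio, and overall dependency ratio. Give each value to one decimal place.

Youth dependency ratio: 22.3
Old-age dependency ratio: 16.4
Total dependency ratio: 38.7

0–14: 840 + 952 + 1,057 = 2,849
15–64: 1,496 + 1,199 + 1,067 + 1,226 + 1,041 + 1,140 + 1,654 + 1,392 + 1,444 + 1,098 = 12,757
65+: 2,086
Youth dependency ratio = 2,849 / 12,757 × 100 = 22.3
Old-age dependency ratio = 2,086 / 12,757 × 100 = 16.4
Total dependency ratio = (2,849 + 2,086) / 12,757 × 100 = 4,935 / 12,757 × 100 = 38.7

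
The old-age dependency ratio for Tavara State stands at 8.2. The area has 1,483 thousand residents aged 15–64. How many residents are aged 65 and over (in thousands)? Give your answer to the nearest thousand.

Old-age dependency ratio = elderly / working-age × 100
8.2 = E / 1,483 × 100
⇒ 122

Aged 65 and over: 122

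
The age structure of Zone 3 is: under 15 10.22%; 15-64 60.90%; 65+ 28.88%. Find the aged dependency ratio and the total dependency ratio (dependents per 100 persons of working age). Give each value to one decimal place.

Old-age dependency ratio: 47.4
Total dependency ratio: 64.2

Old-age dependency ratio = 28.88 / 60.90 × 100 = 47.4
Total dependency ratio = (10.22 + 28.88) / 60.90 × 100 = 39.10 / 60.90 × 100 = 64.2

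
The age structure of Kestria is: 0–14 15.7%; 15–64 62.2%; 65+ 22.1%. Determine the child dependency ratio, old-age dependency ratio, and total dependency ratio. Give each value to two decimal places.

Youth dependency ratio: 25.24
Old-age dependency ratio: 35.53
Total dependency ratio: 60.77

Youth dependency ratio = 15.7 / 62.2 × 100 = 25.24
Old-age dependency ratio = 22.1 / 62.2 × 100 = 35.53
Total dependency ratio = (15.7 + 22.1) / 62.2 × 100 = 37.8 / 62.2 × 100 = 60.77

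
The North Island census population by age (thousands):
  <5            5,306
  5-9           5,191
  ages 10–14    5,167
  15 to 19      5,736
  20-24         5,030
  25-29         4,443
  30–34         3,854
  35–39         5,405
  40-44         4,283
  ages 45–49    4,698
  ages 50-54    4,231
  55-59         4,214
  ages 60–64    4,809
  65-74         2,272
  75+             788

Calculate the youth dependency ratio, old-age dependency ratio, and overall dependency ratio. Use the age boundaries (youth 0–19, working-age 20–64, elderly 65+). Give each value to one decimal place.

0–19: 5,306 + 5,191 + 5,167 + 5,736 = 21,400
20–64: 5,030 + 4,443 + 3,854 + 5,405 + 4,283 + 4,698 + 4,231 + 4,214 + 4,809 = 40,967
65+: 2,272 + 788 = 3,060
Youth dependency ratio = 21,400 / 40,967 × 100 = 52.2
Old-age dependency ratio = 3,060 / 40,967 × 100 = 7.5
Total dependency ratio = (21,400 + 3,060) / 40,967 × 100 = 24,460 / 40,967 × 100 = 59.7

Youth dependency ratio: 52.2
Old-age dependency ratio: 7.5
Total dependency ratio: 59.7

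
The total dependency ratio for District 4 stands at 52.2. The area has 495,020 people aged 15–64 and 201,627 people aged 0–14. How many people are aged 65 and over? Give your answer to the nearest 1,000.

Total dependency ratio = (youth + elderly) / working-age × 100
52.2 = (201,627 + E) / 495,020 × 100
⇒ 57,000

Aged 65 and over: 57,000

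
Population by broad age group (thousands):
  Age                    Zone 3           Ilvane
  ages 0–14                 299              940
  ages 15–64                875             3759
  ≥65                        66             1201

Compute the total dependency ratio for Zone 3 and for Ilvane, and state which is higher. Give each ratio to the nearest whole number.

Zone 3: (299 + 66) / 875 × 100 = 365 / 875 × 100 = 42
Ilvane: (940 + 1201) / 3759 × 100 = 2141 / 3759 × 100 = 57

Zone 3: 42
Ilvane: 57
Higher: Ilvane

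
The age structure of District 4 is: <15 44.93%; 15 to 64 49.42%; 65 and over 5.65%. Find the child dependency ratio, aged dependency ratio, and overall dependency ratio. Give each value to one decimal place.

Youth dependency ratio: 90.9
Old-age dependency ratio: 11.4
Total dependency ratio: 102.3

Youth dependency ratio = 44.93 / 49.42 × 100 = 90.9
Old-age dependency ratio = 5.65 / 49.42 × 100 = 11.4
Total dependency ratio = (44.93 + 5.65) / 49.42 × 100 = 50.58 / 49.42 × 100 = 102.3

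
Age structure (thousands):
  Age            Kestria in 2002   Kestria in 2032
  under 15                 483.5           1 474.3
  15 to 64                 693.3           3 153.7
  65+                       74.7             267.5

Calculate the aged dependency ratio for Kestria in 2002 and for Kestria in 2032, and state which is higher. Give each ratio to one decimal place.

Kestria in 2002: 74.7 / 693.3 × 100 = 10.8
Kestria in 2032: 267.5 / 3 153.7 × 100 = 8.5

Kestria in 2002: 10.8
Kestria in 2032: 8.5
Higher: Kestria in 2002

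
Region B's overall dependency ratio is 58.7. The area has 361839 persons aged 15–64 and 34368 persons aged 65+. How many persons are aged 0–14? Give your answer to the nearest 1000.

Total dependency ratio = (youth + elderly) / working-age × 100
58.7 = (Y + 34368) / 361839 × 100
⇒ 178000

Aged 0–14: 178000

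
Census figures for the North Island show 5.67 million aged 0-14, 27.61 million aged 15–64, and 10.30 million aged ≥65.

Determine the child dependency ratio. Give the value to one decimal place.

Youth dependency ratio: 20.5

Youth dependency ratio = 5.67 / 27.61 × 100 = 20.5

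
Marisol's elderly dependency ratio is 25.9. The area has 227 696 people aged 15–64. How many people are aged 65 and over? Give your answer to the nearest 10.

Old-age dependency ratio = elderly / working-age × 100
25.9 = E / 227 696 × 100
⇒ 58 970

Aged 65 and over: 58 970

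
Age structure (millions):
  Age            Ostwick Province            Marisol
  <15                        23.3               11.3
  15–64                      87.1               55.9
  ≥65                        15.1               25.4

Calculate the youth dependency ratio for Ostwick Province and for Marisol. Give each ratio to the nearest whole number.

Ostwick Province: 27
Marisol: 20

Ostwick Province: 23.3 / 87.1 × 100 = 27
Marisol: 11.3 / 55.9 × 100 = 20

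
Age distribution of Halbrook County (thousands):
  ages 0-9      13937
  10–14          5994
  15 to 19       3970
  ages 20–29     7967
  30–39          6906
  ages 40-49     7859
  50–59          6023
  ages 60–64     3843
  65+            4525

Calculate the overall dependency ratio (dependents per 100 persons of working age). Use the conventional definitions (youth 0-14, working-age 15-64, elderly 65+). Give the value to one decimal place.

0–14: 13937 + 5994 = 19931
15–64: 3970 + 7967 + 6906 + 7859 + 6023 + 3843 = 36568
65+: 4525
Total dependency ratio = (19931 + 4525) / 36568 × 100 = 24456 / 36568 × 100 = 66.9

Total dependency ratio: 66.9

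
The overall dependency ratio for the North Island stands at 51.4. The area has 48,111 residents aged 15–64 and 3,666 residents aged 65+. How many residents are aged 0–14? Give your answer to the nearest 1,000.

Aged 0–14: 21,000

Total dependency ratio = (youth + elderly) / working-age × 100
51.4 = (Y + 3,666) / 48,111 × 100
⇒ 21,000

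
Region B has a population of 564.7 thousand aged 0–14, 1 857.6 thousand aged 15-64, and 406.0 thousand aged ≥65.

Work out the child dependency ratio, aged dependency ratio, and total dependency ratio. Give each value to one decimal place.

Youth dependency ratio = 564.7 / 1 857.6 × 100 = 30.4
Old-age dependency ratio = 406.0 / 1 857.6 × 100 = 21.9
Total dependency ratio = (564.7 + 406.0) / 1 857.6 × 100 = 970.7 / 1 857.6 × 100 = 52.3

Youth dependency ratio: 30.4
Old-age dependency ratio: 21.9
Total dependency ratio: 52.3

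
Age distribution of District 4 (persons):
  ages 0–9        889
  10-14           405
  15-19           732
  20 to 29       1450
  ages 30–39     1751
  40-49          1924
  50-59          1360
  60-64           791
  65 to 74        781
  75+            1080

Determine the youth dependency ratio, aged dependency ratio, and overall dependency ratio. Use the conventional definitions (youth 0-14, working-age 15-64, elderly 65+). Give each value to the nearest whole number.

Youth dependency ratio: 16
Old-age dependency ratio: 23
Total dependency ratio: 39

0–14: 889 + 405 = 1294
15–64: 732 + 1450 + 1751 + 1924 + 1360 + 791 = 8008
65+: 781 + 1080 = 1861
Youth dependency ratio = 1294 / 8008 × 100 = 16
Old-age dependency ratio = 1861 / 8008 × 100 = 23
Total dependency ratio = (1294 + 1861) / 8008 × 100 = 3155 / 8008 × 100 = 39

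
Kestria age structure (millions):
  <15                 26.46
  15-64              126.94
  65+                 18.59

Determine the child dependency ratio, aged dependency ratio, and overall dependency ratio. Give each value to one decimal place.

Youth dependency ratio = 26.46 / 126.94 × 100 = 20.8
Old-age dependency ratio = 18.59 / 126.94 × 100 = 14.6
Total dependency ratio = (26.46 + 18.59) / 126.94 × 100 = 45.05 / 126.94 × 100 = 35.5

Youth dependency ratio: 20.8
Old-age dependency ratio: 14.6
Total dependency ratio: 35.5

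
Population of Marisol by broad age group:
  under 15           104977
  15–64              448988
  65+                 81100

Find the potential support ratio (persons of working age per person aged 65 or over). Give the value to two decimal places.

Potential support ratio: 5.54

Potential support ratio = 448988 / 81100 = 5.54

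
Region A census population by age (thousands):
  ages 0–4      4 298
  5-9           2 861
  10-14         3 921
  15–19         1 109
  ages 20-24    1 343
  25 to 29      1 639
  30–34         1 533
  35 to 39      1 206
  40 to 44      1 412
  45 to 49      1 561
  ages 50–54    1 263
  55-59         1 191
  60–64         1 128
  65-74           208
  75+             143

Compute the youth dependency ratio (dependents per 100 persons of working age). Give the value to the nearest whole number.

Youth dependency ratio: 83

0–14: 4 298 + 2 861 + 3 921 = 11 080
15–64: 1 109 + 1 343 + 1 639 + 1 533 + 1 206 + 1 412 + 1 561 + 1 263 + 1 191 + 1 128 = 13 385
65+: 208 + 143 = 351
Youth dependency ratio = 11 080 / 13 385 × 100 = 83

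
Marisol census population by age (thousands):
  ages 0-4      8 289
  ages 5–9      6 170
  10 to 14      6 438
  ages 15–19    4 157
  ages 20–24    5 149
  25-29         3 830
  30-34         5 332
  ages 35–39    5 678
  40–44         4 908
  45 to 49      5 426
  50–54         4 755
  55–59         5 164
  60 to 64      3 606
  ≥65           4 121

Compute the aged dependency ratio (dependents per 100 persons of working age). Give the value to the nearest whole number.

0–14: 8 289 + 6 170 + 6 438 = 20 897
15–64: 4 157 + 5 149 + 3 830 + 5 332 + 5 678 + 4 908 + 5 426 + 4 755 + 5 164 + 3 606 = 48 005
65+: 4 121
Old-age dependency ratio = 4 121 / 48 005 × 100 = 9

Old-age dependency ratio: 9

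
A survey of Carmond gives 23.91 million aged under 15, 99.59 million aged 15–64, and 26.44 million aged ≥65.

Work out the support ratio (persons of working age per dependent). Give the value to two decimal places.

Support ratio = 99.59 / (23.91 + 26.44) = 99.59 / 50.35 = 1.98

Support ratio: 1.98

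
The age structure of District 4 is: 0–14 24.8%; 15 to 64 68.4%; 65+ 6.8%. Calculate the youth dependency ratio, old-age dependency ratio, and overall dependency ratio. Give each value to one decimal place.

Youth dependency ratio = 24.8 / 68.4 × 100 = 36.3
Old-age dependency ratio = 6.8 / 68.4 × 100 = 9.9
Total dependency ratio = (24.8 + 6.8) / 68.4 × 100 = 31.6 / 68.4 × 100 = 46.2

Youth dependency ratio: 36.3
Old-age dependency ratio: 9.9
Total dependency ratio: 46.2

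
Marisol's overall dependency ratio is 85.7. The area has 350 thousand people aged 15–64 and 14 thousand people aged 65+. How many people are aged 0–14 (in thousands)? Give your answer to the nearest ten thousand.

Total dependency ratio = (youth + elderly) / working-age × 100
85.7 = (Y + 14) / 350 × 100
⇒ 290

Aged 0–14: 290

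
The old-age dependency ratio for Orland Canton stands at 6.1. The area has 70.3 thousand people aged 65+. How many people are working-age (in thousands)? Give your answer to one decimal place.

Working-age: 1,152.5

Old-age dependency ratio = elderly / working-age × 100
6.1 = 70.3 / W × 100
⇒ 1,152.5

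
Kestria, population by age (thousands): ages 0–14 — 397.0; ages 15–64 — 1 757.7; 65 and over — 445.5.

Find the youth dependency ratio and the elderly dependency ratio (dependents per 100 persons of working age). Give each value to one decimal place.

Youth dependency ratio: 22.6
Old-age dependency ratio: 25.3

Youth dependency ratio = 397.0 / 1 757.7 × 100 = 22.6
Old-age dependency ratio = 445.5 / 1 757.7 × 100 = 25.3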